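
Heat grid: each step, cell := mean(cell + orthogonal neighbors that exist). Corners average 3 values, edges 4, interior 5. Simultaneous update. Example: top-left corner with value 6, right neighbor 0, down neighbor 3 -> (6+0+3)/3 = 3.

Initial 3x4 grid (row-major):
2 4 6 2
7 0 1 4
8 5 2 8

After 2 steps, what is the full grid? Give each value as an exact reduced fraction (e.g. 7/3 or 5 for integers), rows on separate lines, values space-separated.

After step 1:
  13/3 3 13/4 4
  17/4 17/5 13/5 15/4
  20/3 15/4 4 14/3
After step 2:
  139/36 839/240 257/80 11/3
  373/80 17/5 17/5 901/240
  44/9 1069/240 901/240 149/36

Answer: 139/36 839/240 257/80 11/3
373/80 17/5 17/5 901/240
44/9 1069/240 901/240 149/36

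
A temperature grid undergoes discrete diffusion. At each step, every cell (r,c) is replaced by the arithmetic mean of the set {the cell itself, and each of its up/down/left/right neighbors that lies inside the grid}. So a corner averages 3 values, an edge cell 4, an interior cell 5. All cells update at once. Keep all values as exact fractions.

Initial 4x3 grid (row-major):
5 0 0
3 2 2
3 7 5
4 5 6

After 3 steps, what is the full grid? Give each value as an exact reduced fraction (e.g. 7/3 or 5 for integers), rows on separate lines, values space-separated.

Answer: 5593/2160 32299/14400 1117/540
2849/900 9103/3000 20467/7200
1619/400 24371/6000 29867/7200
401/90 34307/7200 10319/2160

Derivation:
After step 1:
  8/3 7/4 2/3
  13/4 14/5 9/4
  17/4 22/5 5
  4 11/2 16/3
After step 2:
  23/9 473/240 14/9
  389/120 289/100 643/240
  159/40 439/100 1019/240
  55/12 577/120 95/18
After step 3:
  5593/2160 32299/14400 1117/540
  2849/900 9103/3000 20467/7200
  1619/400 24371/6000 29867/7200
  401/90 34307/7200 10319/2160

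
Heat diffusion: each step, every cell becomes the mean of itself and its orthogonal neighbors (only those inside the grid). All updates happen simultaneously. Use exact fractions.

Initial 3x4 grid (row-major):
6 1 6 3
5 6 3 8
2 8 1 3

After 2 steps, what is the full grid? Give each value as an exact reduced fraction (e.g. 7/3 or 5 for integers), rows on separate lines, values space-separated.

After step 1:
  4 19/4 13/4 17/3
  19/4 23/5 24/5 17/4
  5 17/4 15/4 4
After step 2:
  9/2 83/20 277/60 79/18
  367/80 463/100 413/100 1123/240
  14/3 22/5 21/5 4

Answer: 9/2 83/20 277/60 79/18
367/80 463/100 413/100 1123/240
14/3 22/5 21/5 4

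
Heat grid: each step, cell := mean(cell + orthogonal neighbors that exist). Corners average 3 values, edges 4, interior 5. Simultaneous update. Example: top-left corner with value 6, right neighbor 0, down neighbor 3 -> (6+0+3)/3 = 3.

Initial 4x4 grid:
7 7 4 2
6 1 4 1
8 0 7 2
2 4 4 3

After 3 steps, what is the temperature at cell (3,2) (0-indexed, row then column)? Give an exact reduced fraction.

Answer: 91/25

Derivation:
Step 1: cell (3,2) = 9/2
Step 2: cell (3,2) = 67/20
Step 3: cell (3,2) = 91/25
Full grid after step 3:
  5543/1080 331/72 6671/1800 3397/1080
  3487/720 12533/3000 10699/3000 10897/3600
  3007/720 11951/3000 3383/1000 3923/1200
  877/216 163/45 91/25 1189/360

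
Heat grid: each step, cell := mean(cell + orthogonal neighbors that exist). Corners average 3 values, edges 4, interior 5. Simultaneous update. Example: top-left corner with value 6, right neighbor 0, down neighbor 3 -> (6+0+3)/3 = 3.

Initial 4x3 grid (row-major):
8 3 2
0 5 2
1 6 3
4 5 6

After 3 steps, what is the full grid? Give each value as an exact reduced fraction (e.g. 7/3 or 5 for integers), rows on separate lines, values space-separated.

After step 1:
  11/3 9/2 7/3
  7/2 16/5 3
  11/4 4 17/4
  10/3 21/4 14/3
After step 2:
  35/9 137/40 59/18
  787/240 91/25 767/240
  163/48 389/100 191/48
  34/9 69/16 85/18
After step 3:
  7627/2160 8539/2400 7127/2160
  25567/7200 1743/500 25367/7200
  25817/7200 7687/2000 28417/7200
  827/216 6681/1600 937/216

Answer: 7627/2160 8539/2400 7127/2160
25567/7200 1743/500 25367/7200
25817/7200 7687/2000 28417/7200
827/216 6681/1600 937/216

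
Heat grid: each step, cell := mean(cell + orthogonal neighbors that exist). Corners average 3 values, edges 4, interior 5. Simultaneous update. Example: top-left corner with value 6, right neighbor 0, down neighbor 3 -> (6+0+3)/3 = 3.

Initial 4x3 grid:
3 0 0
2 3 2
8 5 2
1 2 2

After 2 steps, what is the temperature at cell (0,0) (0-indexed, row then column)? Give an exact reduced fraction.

Step 1: cell (0,0) = 5/3
Step 2: cell (0,0) = 43/18
Full grid after step 2:
  43/18 187/120 47/36
  181/60 273/100 227/120
  47/12 313/100 21/8
  61/18 73/24 29/12

Answer: 43/18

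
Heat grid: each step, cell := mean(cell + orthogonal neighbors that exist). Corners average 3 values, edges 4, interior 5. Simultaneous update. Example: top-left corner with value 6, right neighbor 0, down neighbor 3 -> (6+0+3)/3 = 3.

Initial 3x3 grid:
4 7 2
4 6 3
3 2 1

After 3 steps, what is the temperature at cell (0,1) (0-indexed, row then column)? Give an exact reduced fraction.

Step 1: cell (0,1) = 19/4
Step 2: cell (0,1) = 363/80
Step 3: cell (0,1) = 20401/4800
Full grid after step 3:
  401/90 20401/4800 2833/720
  19351/4800 1903/500 259/75
  2563/720 3919/1200 547/180

Answer: 20401/4800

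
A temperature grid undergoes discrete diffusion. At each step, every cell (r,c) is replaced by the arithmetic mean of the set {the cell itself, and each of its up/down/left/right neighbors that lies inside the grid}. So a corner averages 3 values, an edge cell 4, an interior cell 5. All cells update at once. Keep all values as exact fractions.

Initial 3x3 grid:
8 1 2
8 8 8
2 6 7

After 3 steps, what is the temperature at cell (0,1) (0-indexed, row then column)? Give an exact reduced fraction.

Answer: 77359/14400

Derivation:
Step 1: cell (0,1) = 19/4
Step 2: cell (0,1) = 1217/240
Step 3: cell (0,1) = 77359/14400
Full grid after step 3:
  11977/2160 77359/14400 2833/540
  4663/800 34483/6000 82409/14400
  12857/2160 86959/14400 1091/180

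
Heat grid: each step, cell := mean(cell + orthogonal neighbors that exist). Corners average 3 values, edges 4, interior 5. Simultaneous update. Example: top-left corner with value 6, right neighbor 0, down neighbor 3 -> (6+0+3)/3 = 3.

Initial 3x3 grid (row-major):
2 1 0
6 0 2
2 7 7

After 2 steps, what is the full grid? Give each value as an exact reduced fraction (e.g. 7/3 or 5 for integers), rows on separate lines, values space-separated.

After step 1:
  3 3/4 1
  5/2 16/5 9/4
  5 4 16/3
After step 2:
  25/12 159/80 4/3
  137/40 127/50 707/240
  23/6 263/60 139/36

Answer: 25/12 159/80 4/3
137/40 127/50 707/240
23/6 263/60 139/36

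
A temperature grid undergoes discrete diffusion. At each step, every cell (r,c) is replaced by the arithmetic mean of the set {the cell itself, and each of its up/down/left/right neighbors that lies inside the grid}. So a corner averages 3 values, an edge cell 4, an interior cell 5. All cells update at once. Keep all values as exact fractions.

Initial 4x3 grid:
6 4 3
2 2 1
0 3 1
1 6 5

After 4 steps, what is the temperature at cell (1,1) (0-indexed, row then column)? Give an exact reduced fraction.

Step 1: cell (1,1) = 12/5
Step 2: cell (1,1) = 64/25
Step 3: cell (1,1) = 3961/1500
Step 4: cell (1,1) = 970721/360000
Full grid after step 4:
  4661/1600 2471449/864000 358391/129600
  12217/4500 970721/360000 577291/216000
  8744/3375 959521/360000 197497/72000
  343861/129600 2414549/864000 125137/43200

Answer: 970721/360000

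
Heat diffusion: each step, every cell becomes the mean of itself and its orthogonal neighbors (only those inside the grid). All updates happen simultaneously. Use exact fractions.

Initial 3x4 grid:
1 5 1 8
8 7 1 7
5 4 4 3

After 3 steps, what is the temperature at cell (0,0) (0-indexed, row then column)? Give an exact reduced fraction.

Answer: 997/216

Derivation:
Step 1: cell (0,0) = 14/3
Step 2: cell (0,0) = 161/36
Step 3: cell (0,0) = 997/216
Full grid after step 3:
  997/216 6263/1440 6151/1440 121/27
  14021/2880 2723/600 433/100 1403/320
  2177/432 841/180 3073/720 1871/432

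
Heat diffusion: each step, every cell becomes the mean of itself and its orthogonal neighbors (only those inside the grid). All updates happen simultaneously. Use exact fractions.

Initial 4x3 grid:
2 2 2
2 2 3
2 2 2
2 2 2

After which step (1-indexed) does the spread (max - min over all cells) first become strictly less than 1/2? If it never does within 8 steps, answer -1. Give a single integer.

Answer: 1

Derivation:
Step 1: max=7/3, min=2, spread=1/3
  -> spread < 1/2 first at step 1
Step 2: max=271/120, min=2, spread=31/120
Step 3: max=2371/1080, min=2, spread=211/1080
Step 4: max=232897/108000, min=3647/1800, spread=14077/108000
Step 5: max=2084407/972000, min=219683/108000, spread=5363/48600
Step 6: max=62060809/29160000, min=122869/60000, spread=93859/1166400
Step 7: max=3709474481/1749600000, min=199736467/97200000, spread=4568723/69984000
Step 8: max=221732435629/104976000000, min=6013618889/2916000000, spread=8387449/167961600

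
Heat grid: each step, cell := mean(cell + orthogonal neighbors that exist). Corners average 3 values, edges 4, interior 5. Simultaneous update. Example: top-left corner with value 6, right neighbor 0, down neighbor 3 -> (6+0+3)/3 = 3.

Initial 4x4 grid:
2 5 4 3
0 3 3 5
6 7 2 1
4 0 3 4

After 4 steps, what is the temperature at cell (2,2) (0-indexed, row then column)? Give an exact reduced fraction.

Answer: 22867/7200

Derivation:
Step 1: cell (2,2) = 16/5
Step 2: cell (2,2) = 309/100
Step 3: cell (2,2) = 19177/6000
Step 4: cell (2,2) = 22867/7200
Full grid after step 4:
  208751/64800 717887/216000 9853/2880 74429/21600
  358051/108000 599021/180000 40219/12000 7943/2400
  365731/108000 604403/180000 22867/7200 333899/108000
  222689/64800 707357/216000 666013/216000 190057/64800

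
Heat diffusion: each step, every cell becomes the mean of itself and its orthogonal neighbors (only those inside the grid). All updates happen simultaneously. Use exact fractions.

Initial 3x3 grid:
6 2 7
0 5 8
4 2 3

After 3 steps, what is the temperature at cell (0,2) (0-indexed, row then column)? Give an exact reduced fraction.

Step 1: cell (0,2) = 17/3
Step 2: cell (0,2) = 197/36
Step 3: cell (0,2) = 10399/2160
Full grid after step 3:
  7879/2160 15967/3600 10399/2160
  50843/14400 2927/750 7627/1600
  2243/720 27359/7200 9089/2160

Answer: 10399/2160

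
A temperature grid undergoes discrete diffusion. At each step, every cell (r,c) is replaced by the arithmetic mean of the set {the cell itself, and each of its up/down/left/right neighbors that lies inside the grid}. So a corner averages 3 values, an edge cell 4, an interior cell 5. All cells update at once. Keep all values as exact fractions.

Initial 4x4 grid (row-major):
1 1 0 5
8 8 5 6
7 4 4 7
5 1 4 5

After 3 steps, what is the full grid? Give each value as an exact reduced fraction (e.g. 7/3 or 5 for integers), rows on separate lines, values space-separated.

Answer: 9017/2160 27701/7200 27901/7200 4433/1080
17083/3600 5443/1200 13283/3000 34021/7200
17899/3600 7031/1500 28499/6000 35357/7200
2507/540 16009/3600 15961/3600 10373/2160

Derivation:
After step 1:
  10/3 5/2 11/4 11/3
  6 26/5 23/5 23/4
  6 24/5 24/5 11/2
  13/3 7/2 7/2 16/3
After step 2:
  71/18 827/240 811/240 73/18
  77/15 231/50 231/50 1171/240
  317/60 243/50 116/25 1283/240
  83/18 121/30 257/60 43/9
After step 3:
  9017/2160 27701/7200 27901/7200 4433/1080
  17083/3600 5443/1200 13283/3000 34021/7200
  17899/3600 7031/1500 28499/6000 35357/7200
  2507/540 16009/3600 15961/3600 10373/2160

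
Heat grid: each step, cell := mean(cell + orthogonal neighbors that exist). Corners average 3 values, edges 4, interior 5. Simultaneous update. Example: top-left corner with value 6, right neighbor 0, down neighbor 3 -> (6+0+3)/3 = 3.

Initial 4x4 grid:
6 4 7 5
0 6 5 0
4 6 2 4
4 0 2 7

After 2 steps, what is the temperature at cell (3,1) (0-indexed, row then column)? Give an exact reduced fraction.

Answer: 721/240

Derivation:
Step 1: cell (3,1) = 3
Step 2: cell (3,1) = 721/240
Full grid after step 2:
  157/36 139/30 19/4 17/4
  451/120 431/100 83/20 59/16
  413/120 181/50 87/25 893/240
  55/18 721/240 833/240 31/9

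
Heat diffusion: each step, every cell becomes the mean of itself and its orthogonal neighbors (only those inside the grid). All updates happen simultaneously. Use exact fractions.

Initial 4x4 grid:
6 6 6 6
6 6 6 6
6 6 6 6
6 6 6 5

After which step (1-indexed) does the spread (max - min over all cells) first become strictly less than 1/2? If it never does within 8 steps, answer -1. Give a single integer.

Answer: 1

Derivation:
Step 1: max=6, min=17/3, spread=1/3
  -> spread < 1/2 first at step 1
Step 2: max=6, min=103/18, spread=5/18
Step 3: max=6, min=1255/216, spread=41/216
Step 4: max=6, min=37837/6480, spread=1043/6480
Step 5: max=6, min=1140847/194400, spread=25553/194400
Step 6: max=107921/18000, min=34320541/5832000, spread=645863/5832000
Step 7: max=719029/120000, min=1032118309/174960000, spread=16225973/174960000
Step 8: max=323299/54000, min=31015322017/5248800000, spread=409340783/5248800000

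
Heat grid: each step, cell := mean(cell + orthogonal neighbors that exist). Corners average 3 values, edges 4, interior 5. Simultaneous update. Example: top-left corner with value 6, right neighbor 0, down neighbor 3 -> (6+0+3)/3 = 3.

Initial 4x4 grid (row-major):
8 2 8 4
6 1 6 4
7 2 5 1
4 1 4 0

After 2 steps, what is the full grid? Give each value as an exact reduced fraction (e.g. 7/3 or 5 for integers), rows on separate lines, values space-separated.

After step 1:
  16/3 19/4 5 16/3
  11/2 17/5 24/5 15/4
  19/4 16/5 18/5 5/2
  4 11/4 5/2 5/3
After step 2:
  187/36 1109/240 1193/240 169/36
  1139/240 433/100 411/100 983/240
  349/80 177/50 83/25 691/240
  23/6 249/80 631/240 20/9

Answer: 187/36 1109/240 1193/240 169/36
1139/240 433/100 411/100 983/240
349/80 177/50 83/25 691/240
23/6 249/80 631/240 20/9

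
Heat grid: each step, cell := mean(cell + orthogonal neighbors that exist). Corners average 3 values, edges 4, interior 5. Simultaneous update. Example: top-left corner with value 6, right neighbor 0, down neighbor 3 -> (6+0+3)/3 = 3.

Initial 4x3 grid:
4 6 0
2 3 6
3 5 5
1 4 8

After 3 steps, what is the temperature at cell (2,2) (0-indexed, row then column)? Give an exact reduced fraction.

Step 1: cell (2,2) = 6
Step 2: cell (2,2) = 115/24
Step 3: cell (2,2) = 17087/3600
Full grid after step 3:
  163/45 5817/1600 2873/720
  8213/2400 3977/1000 103/25
  25699/7200 24077/6000 17087/3600
  1529/432 31019/7200 259/54

Answer: 17087/3600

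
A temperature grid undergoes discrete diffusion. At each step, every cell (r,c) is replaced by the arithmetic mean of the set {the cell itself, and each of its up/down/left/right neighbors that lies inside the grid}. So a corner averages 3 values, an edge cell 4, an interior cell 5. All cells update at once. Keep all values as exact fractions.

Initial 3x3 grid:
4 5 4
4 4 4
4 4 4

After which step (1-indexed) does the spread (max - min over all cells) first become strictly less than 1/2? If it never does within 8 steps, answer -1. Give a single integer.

Step 1: max=13/3, min=4, spread=1/3
  -> spread < 1/2 first at step 1
Step 2: max=1027/240, min=4, spread=67/240
Step 3: max=9077/2160, min=807/200, spread=1807/10800
Step 4: max=3613963/864000, min=21961/5400, spread=33401/288000
Step 5: max=32333933/7776000, min=2203391/540000, spread=3025513/38880000
Step 6: max=12906526867/3110400000, min=117955949/28800000, spread=53531/995328
Step 7: max=772528925849/186624000000, min=31895116051/7776000000, spread=450953/11943936
Step 8: max=46298663560603/11197440000000, min=3833488610519/933120000000, spread=3799043/143327232

Answer: 1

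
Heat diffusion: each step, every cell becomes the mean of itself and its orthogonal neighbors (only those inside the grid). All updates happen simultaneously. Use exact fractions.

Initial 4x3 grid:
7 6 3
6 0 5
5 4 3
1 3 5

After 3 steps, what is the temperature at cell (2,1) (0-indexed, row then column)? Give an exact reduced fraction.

Answer: 21241/6000

Derivation:
Step 1: cell (2,1) = 3
Step 2: cell (2,1) = 187/50
Step 3: cell (2,1) = 21241/6000
Full grid after step 3:
  5221/1080 431/100 2263/540
  3829/900 4191/1000 13391/3600
  777/200 21241/6000 13361/3600
  493/144 50789/14400 1493/432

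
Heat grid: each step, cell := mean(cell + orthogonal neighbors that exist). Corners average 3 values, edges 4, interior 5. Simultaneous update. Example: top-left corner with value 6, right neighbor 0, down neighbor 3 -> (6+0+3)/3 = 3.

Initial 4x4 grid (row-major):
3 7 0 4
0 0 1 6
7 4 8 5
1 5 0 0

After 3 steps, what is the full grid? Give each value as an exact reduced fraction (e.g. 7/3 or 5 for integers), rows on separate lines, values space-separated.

After step 1:
  10/3 5/2 3 10/3
  5/2 12/5 3 4
  3 24/5 18/5 19/4
  13/3 5/2 13/4 5/3
After step 2:
  25/9 337/120 71/24 31/9
  337/120 76/25 16/5 181/48
  439/120 163/50 97/25 841/240
  59/18 893/240 661/240 29/9
After step 3:
  1511/540 5213/1800 1117/360 1465/432
  691/225 907/300 20219/6000 5011/1440
  1463/450 21071/6000 9959/3000 25879/7200
  7673/2160 23423/7200 24439/7200 3413/1080

Answer: 1511/540 5213/1800 1117/360 1465/432
691/225 907/300 20219/6000 5011/1440
1463/450 21071/6000 9959/3000 25879/7200
7673/2160 23423/7200 24439/7200 3413/1080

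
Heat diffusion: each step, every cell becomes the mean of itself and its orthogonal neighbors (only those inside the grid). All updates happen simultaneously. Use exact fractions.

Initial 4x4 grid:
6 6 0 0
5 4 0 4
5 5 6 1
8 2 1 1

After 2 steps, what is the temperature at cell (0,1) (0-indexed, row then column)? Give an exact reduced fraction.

Step 1: cell (0,1) = 4
Step 2: cell (0,1) = 91/24
Full grid after step 2:
  44/9 91/24 289/120 49/36
  245/48 101/25 243/100 503/240
  403/80 83/20 153/50 157/80
  59/12 159/40 101/40 13/6

Answer: 91/24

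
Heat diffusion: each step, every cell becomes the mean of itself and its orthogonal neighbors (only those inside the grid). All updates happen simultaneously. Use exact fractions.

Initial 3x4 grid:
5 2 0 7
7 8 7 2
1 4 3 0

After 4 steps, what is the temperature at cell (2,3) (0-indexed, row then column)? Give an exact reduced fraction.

Step 1: cell (2,3) = 5/3
Step 2: cell (2,3) = 55/18
Step 3: cell (2,3) = 685/216
Step 4: cell (2,3) = 56209/16200
Full grid after step 4:
  585617/129600 942967/216000 31241/8000 8843/2400
  3940363/864000 1533047/360000 702511/180000 377531/108000
  63563/14400 50519/12000 399191/108000 56209/16200

Answer: 56209/16200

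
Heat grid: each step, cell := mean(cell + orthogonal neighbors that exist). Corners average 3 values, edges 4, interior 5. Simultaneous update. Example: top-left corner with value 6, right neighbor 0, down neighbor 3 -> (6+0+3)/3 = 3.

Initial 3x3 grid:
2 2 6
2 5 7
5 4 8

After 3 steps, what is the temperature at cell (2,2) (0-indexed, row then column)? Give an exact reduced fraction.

Answer: 148/27

Derivation:
Step 1: cell (2,2) = 19/3
Step 2: cell (2,2) = 55/9
Step 3: cell (2,2) = 148/27
Full grid after step 3:
  161/48 3961/960 683/144
  5489/1440 1757/400 7669/1440
  223/54 2383/480 148/27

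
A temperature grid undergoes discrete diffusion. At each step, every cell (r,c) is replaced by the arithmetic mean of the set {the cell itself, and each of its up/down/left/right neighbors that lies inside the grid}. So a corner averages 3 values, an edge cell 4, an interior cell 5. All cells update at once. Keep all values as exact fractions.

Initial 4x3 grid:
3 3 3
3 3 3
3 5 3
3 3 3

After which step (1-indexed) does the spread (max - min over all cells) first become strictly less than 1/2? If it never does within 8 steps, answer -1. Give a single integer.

Step 1: max=7/2, min=3, spread=1/2
Step 2: max=173/50, min=3, spread=23/50
  -> spread < 1/2 first at step 2
Step 3: max=8011/2400, min=613/200, spread=131/480
Step 4: max=71351/21600, min=11191/3600, spread=841/4320
Step 5: max=28462051/8640000, min=2253373/720000, spread=56863/345600
Step 6: max=254814341/77760000, min=20429543/6480000, spread=386393/3110400
Step 7: max=101705723131/31104000000, min=8196358813/2592000000, spread=26795339/248832000
Step 8: max=6082535714129/1866240000000, min=493646149667/155520000000, spread=254051069/2985984000

Answer: 2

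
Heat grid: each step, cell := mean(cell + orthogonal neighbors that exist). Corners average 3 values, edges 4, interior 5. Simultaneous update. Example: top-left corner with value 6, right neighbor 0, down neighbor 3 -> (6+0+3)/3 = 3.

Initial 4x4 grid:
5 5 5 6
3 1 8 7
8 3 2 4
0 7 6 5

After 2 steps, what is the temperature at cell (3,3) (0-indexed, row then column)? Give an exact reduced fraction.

Step 1: cell (3,3) = 5
Step 2: cell (3,3) = 29/6
Full grid after step 2:
  151/36 55/12 103/20 73/12
  193/48 421/100 509/100 427/80
  339/80 203/50 229/50 407/80
  25/6 91/20 93/20 29/6

Answer: 29/6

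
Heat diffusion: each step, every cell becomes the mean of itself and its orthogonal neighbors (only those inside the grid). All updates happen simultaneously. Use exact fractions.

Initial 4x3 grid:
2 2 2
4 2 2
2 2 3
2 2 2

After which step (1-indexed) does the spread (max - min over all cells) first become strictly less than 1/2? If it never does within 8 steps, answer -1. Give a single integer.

Step 1: max=8/3, min=2, spread=2/3
Step 2: max=151/60, min=25/12, spread=13/30
  -> spread < 1/2 first at step 2
Step 3: max=1291/540, min=493/225, spread=539/2700
Step 4: max=253331/108000, min=71533/32400, spread=44663/324000
Step 5: max=2257961/972000, min=2150701/972000, spread=5363/48600
Step 6: max=4199747/1822500, min=64849477/29160000, spread=93859/1166400
Step 7: max=501975671/218700000, min=3901587293/1749600000, spread=4568723/69984000
Step 8: max=120025575631/52488000000, min=234808995637/104976000000, spread=8387449/167961600

Answer: 2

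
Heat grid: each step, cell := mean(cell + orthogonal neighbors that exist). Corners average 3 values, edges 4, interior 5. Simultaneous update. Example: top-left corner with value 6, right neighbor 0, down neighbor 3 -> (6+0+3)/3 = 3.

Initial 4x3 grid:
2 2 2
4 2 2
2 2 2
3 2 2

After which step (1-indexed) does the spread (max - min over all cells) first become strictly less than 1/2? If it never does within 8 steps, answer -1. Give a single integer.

Answer: 3

Derivation:
Step 1: max=11/4, min=2, spread=3/4
Step 2: max=619/240, min=2, spread=139/240
Step 3: max=17459/7200, min=207/100, spread=511/1440
  -> spread < 1/2 first at step 3
Step 4: max=513193/216000, min=76163/36000, spread=11243/43200
Step 5: max=15055691/6480000, min=4657997/2160000, spread=10817/64800
Step 6: max=111984943/48600000, min=141044249/64800000, spread=992281/7776000
Step 7: max=3992337607/1749600000, min=6832294493/3110400000, spread=95470051/1119744000
Step 8: max=198740801129/87480000000, min=57205073191/25920000000, spread=363115463/5598720000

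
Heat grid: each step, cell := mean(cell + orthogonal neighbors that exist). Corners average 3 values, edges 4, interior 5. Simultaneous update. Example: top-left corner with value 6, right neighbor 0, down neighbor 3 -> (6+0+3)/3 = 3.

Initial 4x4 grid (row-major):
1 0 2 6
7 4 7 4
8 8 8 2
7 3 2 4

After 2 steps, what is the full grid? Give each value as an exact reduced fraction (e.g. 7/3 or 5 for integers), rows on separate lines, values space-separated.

Answer: 113/36 401/120 29/8 25/6
611/120 463/100 241/50 73/16
247/40 293/50 507/100 1039/240
37/6 429/80 1039/240 137/36

Derivation:
After step 1:
  8/3 7/4 15/4 4
  5 26/5 5 19/4
  15/2 31/5 27/5 9/2
  6 5 17/4 8/3
After step 2:
  113/36 401/120 29/8 25/6
  611/120 463/100 241/50 73/16
  247/40 293/50 507/100 1039/240
  37/6 429/80 1039/240 137/36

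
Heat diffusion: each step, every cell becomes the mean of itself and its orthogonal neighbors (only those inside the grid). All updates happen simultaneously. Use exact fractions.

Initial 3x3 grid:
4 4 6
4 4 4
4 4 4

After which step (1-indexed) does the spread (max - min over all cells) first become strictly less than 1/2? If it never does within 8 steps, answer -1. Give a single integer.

Step 1: max=14/3, min=4, spread=2/3
Step 2: max=41/9, min=4, spread=5/9
Step 3: max=473/108, min=4, spread=41/108
  -> spread < 1/2 first at step 3
Step 4: max=28051/6480, min=731/180, spread=347/1296
Step 5: max=1662137/388800, min=7357/1800, spread=2921/15552
Step 6: max=99140539/23328000, min=889483/216000, spread=24611/186624
Step 7: max=5917442033/1399680000, min=20096741/4860000, spread=207329/2239488
Step 8: max=353953152451/83980800000, min=1075601599/259200000, spread=1746635/26873856

Answer: 3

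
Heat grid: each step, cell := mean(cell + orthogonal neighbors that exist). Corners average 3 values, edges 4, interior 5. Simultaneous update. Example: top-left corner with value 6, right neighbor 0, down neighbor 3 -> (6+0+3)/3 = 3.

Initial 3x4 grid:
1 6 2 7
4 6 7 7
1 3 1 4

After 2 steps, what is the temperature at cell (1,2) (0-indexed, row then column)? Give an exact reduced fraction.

Answer: 253/50

Derivation:
Step 1: cell (1,2) = 23/5
Step 2: cell (1,2) = 253/50
Full grid after step 2:
  125/36 1087/240 1151/240 205/36
  109/30 193/50 253/50 1211/240
  101/36 431/120 151/40 14/3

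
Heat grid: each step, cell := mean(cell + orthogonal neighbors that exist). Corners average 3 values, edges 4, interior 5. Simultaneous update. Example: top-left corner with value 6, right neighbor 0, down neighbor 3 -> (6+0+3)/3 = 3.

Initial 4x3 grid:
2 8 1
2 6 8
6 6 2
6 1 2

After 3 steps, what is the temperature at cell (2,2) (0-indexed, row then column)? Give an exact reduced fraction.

Answer: 30157/7200

Derivation:
Step 1: cell (2,2) = 9/2
Step 2: cell (2,2) = 877/240
Step 3: cell (2,2) = 30157/7200
Full grid after step 3:
  221/48 65969/14400 533/108
  5327/1200 7219/1500 32437/7200
  8183/1800 4151/1000 30157/7200
  8807/2160 19013/4800 3761/1080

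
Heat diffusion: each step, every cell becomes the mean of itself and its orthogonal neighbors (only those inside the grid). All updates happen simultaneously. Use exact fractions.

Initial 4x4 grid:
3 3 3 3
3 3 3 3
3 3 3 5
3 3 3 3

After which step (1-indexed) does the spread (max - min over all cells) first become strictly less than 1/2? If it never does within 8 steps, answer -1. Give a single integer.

Step 1: max=11/3, min=3, spread=2/3
Step 2: max=211/60, min=3, spread=31/60
Step 3: max=1831/540, min=3, spread=211/540
  -> spread < 1/2 first at step 3
Step 4: max=178843/54000, min=3, spread=16843/54000
Step 5: max=1596643/486000, min=13579/4500, spread=130111/486000
Step 6: max=47382367/14580000, min=817159/270000, spread=3255781/14580000
Step 7: max=1412553691/437400000, min=821107/270000, spread=82360351/437400000
Step 8: max=42117316891/13122000000, min=148306441/48600000, spread=2074577821/13122000000

Answer: 3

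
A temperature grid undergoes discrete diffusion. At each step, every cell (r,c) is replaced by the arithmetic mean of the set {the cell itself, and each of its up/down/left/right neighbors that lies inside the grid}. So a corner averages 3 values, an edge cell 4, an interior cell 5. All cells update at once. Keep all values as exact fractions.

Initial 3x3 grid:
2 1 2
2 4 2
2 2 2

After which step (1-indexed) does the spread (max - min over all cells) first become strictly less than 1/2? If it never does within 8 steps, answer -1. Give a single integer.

Answer: 2

Derivation:
Step 1: max=5/2, min=5/3, spread=5/6
Step 2: max=239/100, min=467/240, spread=533/1200
  -> spread < 1/2 first at step 2
Step 3: max=5539/2400, min=4447/2160, spread=5381/21600
Step 4: max=24287/10800, min=1816523/864000, spread=126437/864000
Step 5: max=19277351/8640000, min=16619143/7776000, spread=7304729/77760000
Step 6: max=28646111/12960000, min=6686251907/3110400000, spread=188814733/3110400000
Step 7: max=22842063353/10368000000, min=60541089487/27993600000, spread=11324815661/279936000000
Step 8: max=307193609947/139968000000, min=24269568491963/11197440000000, spread=101973434599/3732480000000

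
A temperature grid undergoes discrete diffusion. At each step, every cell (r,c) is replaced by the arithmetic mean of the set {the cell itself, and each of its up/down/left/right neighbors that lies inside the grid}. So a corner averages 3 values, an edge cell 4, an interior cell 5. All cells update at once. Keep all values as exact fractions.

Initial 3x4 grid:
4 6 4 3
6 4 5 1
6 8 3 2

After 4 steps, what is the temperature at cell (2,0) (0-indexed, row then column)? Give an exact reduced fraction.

Answer: 342187/64800

Derivation:
Step 1: cell (2,0) = 20/3
Step 2: cell (2,0) = 203/36
Step 3: cell (2,0) = 12163/2160
Step 4: cell (2,0) = 342187/64800
Full grid after step 4:
  163381/32400 512647/108000 426977/108000 460229/129600
  190609/36000 94983/20000 1472369/360000 2941681/864000
  342187/64800 1068169/216000 290443/72000 153593/43200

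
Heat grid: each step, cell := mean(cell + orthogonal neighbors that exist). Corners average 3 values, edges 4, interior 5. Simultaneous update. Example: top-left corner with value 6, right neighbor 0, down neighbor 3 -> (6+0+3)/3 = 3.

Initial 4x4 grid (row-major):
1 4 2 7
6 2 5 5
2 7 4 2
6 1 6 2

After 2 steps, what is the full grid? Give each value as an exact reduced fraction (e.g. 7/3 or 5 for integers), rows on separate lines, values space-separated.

Answer: 26/9 913/240 901/240 167/36
247/60 83/25 449/100 61/15
71/20 461/100 181/50 121/30
53/12 289/80 983/240 59/18

Derivation:
After step 1:
  11/3 9/4 9/2 14/3
  11/4 24/5 18/5 19/4
  21/4 16/5 24/5 13/4
  3 5 13/4 10/3
After step 2:
  26/9 913/240 901/240 167/36
  247/60 83/25 449/100 61/15
  71/20 461/100 181/50 121/30
  53/12 289/80 983/240 59/18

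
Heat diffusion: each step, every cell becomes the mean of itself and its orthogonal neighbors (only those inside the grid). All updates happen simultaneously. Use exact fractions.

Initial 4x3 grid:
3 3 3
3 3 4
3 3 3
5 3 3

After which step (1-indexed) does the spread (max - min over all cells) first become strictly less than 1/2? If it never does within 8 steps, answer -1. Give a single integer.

Answer: 3

Derivation:
Step 1: max=11/3, min=3, spread=2/3
Step 2: max=32/9, min=3, spread=5/9
Step 3: max=365/108, min=1117/360, spread=299/1080
  -> spread < 1/2 first at step 3
Step 4: max=217177/64800, min=33647/10800, spread=3059/12960
Step 5: max=12842333/3888000, min=10191859/3240000, spread=3060511/19440000
Step 6: max=766995727/233280000, min=15358349/4860000, spread=1191799/9331200
Step 7: max=45763796693/13996800000, min=36964533079/11664000000, spread=7031784991/69984000000
Step 8: max=2738071154287/839808000000, min=2224576782011/699840000000, spread=342895079369/4199040000000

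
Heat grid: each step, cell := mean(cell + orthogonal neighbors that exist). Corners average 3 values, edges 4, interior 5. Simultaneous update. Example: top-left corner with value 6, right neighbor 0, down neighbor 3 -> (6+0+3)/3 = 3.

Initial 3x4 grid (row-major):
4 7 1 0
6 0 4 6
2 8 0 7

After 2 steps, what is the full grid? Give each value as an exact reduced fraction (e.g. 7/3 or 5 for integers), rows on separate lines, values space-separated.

Answer: 35/9 25/6 79/30 115/36
19/4 157/50 96/25 787/240
65/18 211/48 827/240 40/9

Derivation:
After step 1:
  17/3 3 3 7/3
  3 5 11/5 17/4
  16/3 5/2 19/4 13/3
After step 2:
  35/9 25/6 79/30 115/36
  19/4 157/50 96/25 787/240
  65/18 211/48 827/240 40/9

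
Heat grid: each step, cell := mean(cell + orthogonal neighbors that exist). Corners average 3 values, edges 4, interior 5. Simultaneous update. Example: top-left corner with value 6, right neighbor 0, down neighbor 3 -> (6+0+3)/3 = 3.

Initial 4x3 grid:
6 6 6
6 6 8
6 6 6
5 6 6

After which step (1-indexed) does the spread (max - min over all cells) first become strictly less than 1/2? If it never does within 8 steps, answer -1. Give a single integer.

Step 1: max=20/3, min=17/3, spread=1
Step 2: max=391/60, min=103/18, spread=143/180
Step 3: max=3451/540, min=1255/216, spread=209/360
Step 4: max=102241/16200, min=763283/129600, spread=3643/8640
  -> spread < 1/2 first at step 4
Step 5: max=6102149/972000, min=46140607/7776000, spread=178439/518400
Step 6: max=363831451/58320000, min=2787977633/466560000, spread=1635653/6220800
Step 7: max=10871266567/1749600000, min=168030459547/27993600000, spread=78797407/373248000
Step 8: max=81240830791/13122000000, min=10120580045873/1679616000000, spread=741990121/4478976000

Answer: 4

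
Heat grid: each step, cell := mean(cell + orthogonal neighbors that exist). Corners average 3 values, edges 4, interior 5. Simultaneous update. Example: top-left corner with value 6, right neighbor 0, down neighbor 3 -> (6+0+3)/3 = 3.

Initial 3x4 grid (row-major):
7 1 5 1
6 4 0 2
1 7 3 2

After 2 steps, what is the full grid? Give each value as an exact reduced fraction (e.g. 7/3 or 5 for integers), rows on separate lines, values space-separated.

After step 1:
  14/3 17/4 7/4 8/3
  9/2 18/5 14/5 5/4
  14/3 15/4 3 7/3
After step 2:
  161/36 107/30 43/15 17/9
  523/120 189/50 62/25 181/80
  155/36 901/240 713/240 79/36

Answer: 161/36 107/30 43/15 17/9
523/120 189/50 62/25 181/80
155/36 901/240 713/240 79/36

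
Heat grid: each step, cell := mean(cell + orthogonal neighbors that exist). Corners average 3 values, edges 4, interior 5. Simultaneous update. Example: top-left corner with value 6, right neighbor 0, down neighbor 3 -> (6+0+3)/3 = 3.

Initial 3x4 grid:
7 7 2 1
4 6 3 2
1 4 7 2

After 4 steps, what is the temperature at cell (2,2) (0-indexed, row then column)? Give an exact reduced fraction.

Answer: 101567/27000

Derivation:
Step 1: cell (2,2) = 4
Step 2: cell (2,2) = 97/24
Step 3: cell (2,2) = 6727/1800
Step 4: cell (2,2) = 101567/27000
Full grid after step 4:
  51103/10800 35033/8000 803911/216000 205393/64800
  653479/144000 129413/30000 663953/180000 351613/108000
  31327/7200 74293/18000 101567/27000 54517/16200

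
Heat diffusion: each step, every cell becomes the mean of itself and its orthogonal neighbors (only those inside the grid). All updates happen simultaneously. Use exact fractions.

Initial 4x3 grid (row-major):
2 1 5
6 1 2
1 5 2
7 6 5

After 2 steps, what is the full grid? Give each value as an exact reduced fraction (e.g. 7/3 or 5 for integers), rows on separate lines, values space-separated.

After step 1:
  3 9/4 8/3
  5/2 3 5/2
  19/4 3 7/2
  14/3 23/4 13/3
After step 2:
  31/12 131/48 89/36
  53/16 53/20 35/12
  179/48 4 10/3
  91/18 71/16 163/36

Answer: 31/12 131/48 89/36
53/16 53/20 35/12
179/48 4 10/3
91/18 71/16 163/36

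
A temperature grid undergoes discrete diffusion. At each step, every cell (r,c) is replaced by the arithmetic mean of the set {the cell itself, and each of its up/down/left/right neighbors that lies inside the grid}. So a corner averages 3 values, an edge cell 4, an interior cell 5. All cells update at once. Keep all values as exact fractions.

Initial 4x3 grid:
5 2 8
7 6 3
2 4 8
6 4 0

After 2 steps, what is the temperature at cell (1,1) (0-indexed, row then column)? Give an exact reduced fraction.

Answer: 257/50

Derivation:
Step 1: cell (1,1) = 22/5
Step 2: cell (1,1) = 257/50
Full grid after step 2:
  179/36 373/80 95/18
  1129/240 257/50 281/60
  371/80 106/25 47/10
  49/12 163/40 15/4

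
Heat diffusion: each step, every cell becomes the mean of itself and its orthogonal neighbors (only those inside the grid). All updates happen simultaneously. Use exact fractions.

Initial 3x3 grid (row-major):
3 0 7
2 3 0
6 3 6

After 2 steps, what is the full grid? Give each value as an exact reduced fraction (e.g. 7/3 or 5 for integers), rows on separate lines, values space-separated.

After step 1:
  5/3 13/4 7/3
  7/2 8/5 4
  11/3 9/2 3
After step 2:
  101/36 177/80 115/36
  313/120 337/100 41/15
  35/9 383/120 23/6

Answer: 101/36 177/80 115/36
313/120 337/100 41/15
35/9 383/120 23/6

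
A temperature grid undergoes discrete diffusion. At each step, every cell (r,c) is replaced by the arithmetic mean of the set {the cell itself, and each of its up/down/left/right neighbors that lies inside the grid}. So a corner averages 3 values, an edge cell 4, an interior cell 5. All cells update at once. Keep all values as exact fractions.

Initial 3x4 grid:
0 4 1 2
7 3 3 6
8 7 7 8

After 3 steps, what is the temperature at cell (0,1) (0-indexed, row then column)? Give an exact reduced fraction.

Step 1: cell (0,1) = 2
Step 2: cell (0,1) = 389/120
Step 3: cell (0,1) = 6217/1800
Full grid after step 3:
  2107/540 6217/1800 2099/600 527/144
  11281/2400 4649/1000 8883/2000 22277/4800
  3107/540 10067/1800 1687/300 265/48

Answer: 6217/1800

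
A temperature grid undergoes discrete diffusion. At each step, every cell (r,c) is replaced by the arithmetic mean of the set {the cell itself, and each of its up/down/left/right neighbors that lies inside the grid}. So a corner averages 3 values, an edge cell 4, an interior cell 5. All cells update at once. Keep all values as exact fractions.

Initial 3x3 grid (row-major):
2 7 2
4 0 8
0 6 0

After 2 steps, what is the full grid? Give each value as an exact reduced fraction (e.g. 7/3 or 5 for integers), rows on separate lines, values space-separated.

Answer: 103/36 71/16 131/36
85/24 53/20 107/24
19/9 29/8 26/9

Derivation:
After step 1:
  13/3 11/4 17/3
  3/2 5 5/2
  10/3 3/2 14/3
After step 2:
  103/36 71/16 131/36
  85/24 53/20 107/24
  19/9 29/8 26/9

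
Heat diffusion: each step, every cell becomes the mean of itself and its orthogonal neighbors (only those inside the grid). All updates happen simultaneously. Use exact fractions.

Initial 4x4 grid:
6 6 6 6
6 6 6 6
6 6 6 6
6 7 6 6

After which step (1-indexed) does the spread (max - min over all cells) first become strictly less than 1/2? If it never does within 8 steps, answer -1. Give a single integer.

Step 1: max=19/3, min=6, spread=1/3
  -> spread < 1/2 first at step 1
Step 2: max=751/120, min=6, spread=31/120
Step 3: max=6691/1080, min=6, spread=211/1080
Step 4: max=664843/108000, min=6, spread=16843/108000
Step 5: max=5970643/972000, min=54079/9000, spread=130111/972000
Step 6: max=178602367/29160000, min=3247159/540000, spread=3255781/29160000
Step 7: max=5349153691/874800000, min=3251107/540000, spread=82360351/874800000
Step 8: max=160215316891/26244000000, min=585706441/97200000, spread=2074577821/26244000000

Answer: 1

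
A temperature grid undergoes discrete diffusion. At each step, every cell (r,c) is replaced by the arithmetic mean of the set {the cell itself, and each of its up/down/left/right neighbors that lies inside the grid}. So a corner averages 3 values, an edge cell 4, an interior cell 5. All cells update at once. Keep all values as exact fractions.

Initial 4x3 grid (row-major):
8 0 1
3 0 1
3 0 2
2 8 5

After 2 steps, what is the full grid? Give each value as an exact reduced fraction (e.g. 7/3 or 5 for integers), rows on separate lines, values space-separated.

After step 1:
  11/3 9/4 2/3
  7/2 4/5 1
  2 13/5 2
  13/3 15/4 5
After step 2:
  113/36 443/240 47/36
  299/120 203/100 67/60
  373/120 223/100 53/20
  121/36 941/240 43/12

Answer: 113/36 443/240 47/36
299/120 203/100 67/60
373/120 223/100 53/20
121/36 941/240 43/12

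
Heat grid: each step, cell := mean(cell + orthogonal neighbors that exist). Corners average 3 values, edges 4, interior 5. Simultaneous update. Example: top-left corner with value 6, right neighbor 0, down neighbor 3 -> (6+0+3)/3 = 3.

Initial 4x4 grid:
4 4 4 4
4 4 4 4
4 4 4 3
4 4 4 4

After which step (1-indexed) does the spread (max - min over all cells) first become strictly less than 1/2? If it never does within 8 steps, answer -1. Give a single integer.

Answer: 1

Derivation:
Step 1: max=4, min=11/3, spread=1/3
  -> spread < 1/2 first at step 1
Step 2: max=4, min=449/120, spread=31/120
Step 3: max=4, min=4109/1080, spread=211/1080
Step 4: max=4, min=415157/108000, spread=16843/108000
Step 5: max=35921/9000, min=3749357/972000, spread=130111/972000
Step 6: max=2152841/540000, min=112997633/29160000, spread=3255781/29160000
Step 7: max=2148893/540000, min=3398846309/874800000, spread=82360351/874800000
Step 8: max=386293559/97200000, min=102224683109/26244000000, spread=2074577821/26244000000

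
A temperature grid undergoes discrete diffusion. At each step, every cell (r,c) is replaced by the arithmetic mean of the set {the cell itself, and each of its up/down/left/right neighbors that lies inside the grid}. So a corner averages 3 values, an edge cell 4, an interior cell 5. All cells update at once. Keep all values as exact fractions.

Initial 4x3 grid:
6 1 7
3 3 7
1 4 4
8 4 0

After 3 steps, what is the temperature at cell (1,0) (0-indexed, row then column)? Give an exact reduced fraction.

Step 1: cell (1,0) = 13/4
Step 2: cell (1,0) = 851/240
Step 3: cell (1,0) = 26573/7200
Full grid after step 3:
  4033/1080 59041/14400 3187/720
  26573/7200 11767/3000 843/200
  27113/7200 7433/2000 13769/3600
  8177/2160 4453/1200 1933/540

Answer: 26573/7200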